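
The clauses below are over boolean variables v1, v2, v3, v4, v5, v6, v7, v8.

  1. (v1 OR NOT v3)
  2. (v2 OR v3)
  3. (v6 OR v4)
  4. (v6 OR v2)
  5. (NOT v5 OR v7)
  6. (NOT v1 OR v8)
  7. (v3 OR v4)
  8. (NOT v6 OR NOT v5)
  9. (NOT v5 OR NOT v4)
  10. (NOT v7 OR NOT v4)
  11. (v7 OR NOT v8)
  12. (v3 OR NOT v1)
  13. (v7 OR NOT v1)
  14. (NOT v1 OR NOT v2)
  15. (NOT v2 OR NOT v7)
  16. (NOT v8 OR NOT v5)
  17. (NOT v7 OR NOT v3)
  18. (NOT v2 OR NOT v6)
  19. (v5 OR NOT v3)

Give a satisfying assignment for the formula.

Try v1 = False.
  then v3 is forced to False.
  then v2 is forced to True.
  then v4 is forced to True.
  then v5 is forced to False.
  then v7 is forced to False.
  then v8 is forced to False.
  then v6 is forced to False.

v1=False, v2=True, v3=False, v4=True, v5=False, v6=False, v7=False, v8=False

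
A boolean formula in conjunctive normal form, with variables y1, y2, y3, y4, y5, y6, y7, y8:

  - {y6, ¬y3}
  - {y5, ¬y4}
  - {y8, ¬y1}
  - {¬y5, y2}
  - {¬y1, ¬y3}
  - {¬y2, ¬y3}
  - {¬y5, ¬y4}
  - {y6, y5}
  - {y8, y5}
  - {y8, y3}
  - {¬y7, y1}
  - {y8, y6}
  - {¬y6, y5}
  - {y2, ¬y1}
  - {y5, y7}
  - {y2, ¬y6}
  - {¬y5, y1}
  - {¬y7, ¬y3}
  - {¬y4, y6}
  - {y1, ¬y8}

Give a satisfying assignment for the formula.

y1=T, y2=T, y3=F, y4=F, y5=T, y6=T, y7=F, y8=T

Check each clause:
  1. {y6, ¬y3} — ¬y3 is true.
  2. {y5, ¬y4} — ¬y4 is true.
  3. {¬y1, y8} — y8 is true.
  4. {¬y5, y2} — y2 is true.
  5. {¬y1, ¬y3} — ¬y3 is true.
  6. {¬y2, ¬y3} — ¬y3 is true.
  7. {¬y5, ¬y4} — ¬y4 is true.
  8. {y6, y5} — y5 is true.
  9. {y8, y5} — y8 is true.
  10. {y3, y8} — y8 is true.
  11. {y1, ¬y7} — y1 is true.
  12. {y6, y8} — y8 is true.
  13. {¬y6, y5} — y5 is true.
  14. {y2, ¬y1} — y2 is true.
  15. {y5, y7} — y5 is true.
  16. {y2, ¬y6} — y2 is true.
  17. {¬y5, y1} — y1 is true.
  18. {¬y3, ¬y7} — ¬y7 is true.
  19. {y6, ¬y4} — ¬y4 is true.
  20. {¬y8, y1} — y1 is true.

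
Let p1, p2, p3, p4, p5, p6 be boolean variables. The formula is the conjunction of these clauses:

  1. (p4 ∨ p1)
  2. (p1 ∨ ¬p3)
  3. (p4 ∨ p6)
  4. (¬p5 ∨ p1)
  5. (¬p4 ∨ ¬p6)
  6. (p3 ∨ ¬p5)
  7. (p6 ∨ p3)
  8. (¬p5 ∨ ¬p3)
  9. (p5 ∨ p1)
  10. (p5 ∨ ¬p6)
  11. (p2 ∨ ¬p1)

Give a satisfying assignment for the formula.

p1=T, p2=T, p3=T, p4=T, p5=F, p6=F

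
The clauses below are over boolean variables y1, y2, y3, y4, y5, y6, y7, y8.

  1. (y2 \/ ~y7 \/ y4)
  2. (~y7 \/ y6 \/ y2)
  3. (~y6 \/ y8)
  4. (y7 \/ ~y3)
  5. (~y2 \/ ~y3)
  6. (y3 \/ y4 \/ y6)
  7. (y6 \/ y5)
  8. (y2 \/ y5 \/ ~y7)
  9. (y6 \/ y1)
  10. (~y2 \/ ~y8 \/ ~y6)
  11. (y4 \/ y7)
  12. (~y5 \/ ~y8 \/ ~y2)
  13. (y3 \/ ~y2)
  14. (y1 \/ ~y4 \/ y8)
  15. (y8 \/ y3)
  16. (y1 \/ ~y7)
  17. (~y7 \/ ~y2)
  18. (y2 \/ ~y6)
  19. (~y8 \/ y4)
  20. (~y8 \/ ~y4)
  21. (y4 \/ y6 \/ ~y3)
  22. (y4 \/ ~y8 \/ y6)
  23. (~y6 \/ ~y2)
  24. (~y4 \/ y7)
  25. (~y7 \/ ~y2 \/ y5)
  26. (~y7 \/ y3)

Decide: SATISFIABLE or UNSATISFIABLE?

UNSATISFIABLE

y2 = True:
  propagation gives y3=False; an empty clause results — contradiction.
y2 = False:
  propagation gives y6=False, y7=False, y3=False, y4=True; an empty clause results — contradiction.
Every branch closes, so no satisfying assignment exists.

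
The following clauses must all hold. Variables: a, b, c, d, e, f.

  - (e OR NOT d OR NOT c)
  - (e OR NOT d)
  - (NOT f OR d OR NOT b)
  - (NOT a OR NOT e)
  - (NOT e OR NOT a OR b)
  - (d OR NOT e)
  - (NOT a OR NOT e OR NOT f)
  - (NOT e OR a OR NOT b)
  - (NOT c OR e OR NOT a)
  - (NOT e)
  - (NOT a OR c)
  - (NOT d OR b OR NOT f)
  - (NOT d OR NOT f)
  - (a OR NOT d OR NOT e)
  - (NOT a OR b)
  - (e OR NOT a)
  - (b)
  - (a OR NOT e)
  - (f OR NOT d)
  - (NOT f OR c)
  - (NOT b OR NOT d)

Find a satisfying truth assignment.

a = False, b = True, c = True, d = False, e = False, f = False

Check each clause:
  1. (e OR NOT d OR NOT c) — NOT d is true.
  2. (e OR NOT d) — NOT d is true.
  3. (NOT b OR NOT f OR d) — NOT f is true.
  4. (NOT a OR NOT e) — NOT e is true.
  5. (NOT a OR b OR NOT e) — b is true.
  6. (d OR NOT e) — NOT e is true.
  7. (NOT a OR NOT e OR NOT f) — NOT f is true.
  8. (a OR NOT b OR NOT e) — NOT e is true.
  9. (e OR NOT c OR NOT a) — NOT a is true.
  10. (NOT e) — NOT e is true.
  11. (NOT a OR c) — c is true.
  12. (NOT f OR b OR NOT d) — b is true.
  13. (NOT d OR NOT f) — NOT f is true.
  14. (NOT d OR a OR NOT e) — NOT e is true.
  15. (b OR NOT a) — b is true.
  16. (e OR NOT a) — NOT a is true.
  17. (b) — b is true.
  18. (a OR NOT e) — NOT e is true.
  19. (f OR NOT d) — NOT d is true.
  20. (c OR NOT f) — NOT f is true.
  21. (NOT d OR NOT b) — NOT d is true.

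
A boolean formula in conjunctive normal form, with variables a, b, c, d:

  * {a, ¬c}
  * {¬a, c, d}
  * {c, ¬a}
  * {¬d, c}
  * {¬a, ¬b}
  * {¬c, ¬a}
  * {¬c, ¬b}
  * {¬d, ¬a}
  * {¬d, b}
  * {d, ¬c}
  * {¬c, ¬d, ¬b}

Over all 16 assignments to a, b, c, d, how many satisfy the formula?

The models are:
  a=0 b=0 c=0 d=0
  a=0 b=1 c=0 d=0
Count: 2.

2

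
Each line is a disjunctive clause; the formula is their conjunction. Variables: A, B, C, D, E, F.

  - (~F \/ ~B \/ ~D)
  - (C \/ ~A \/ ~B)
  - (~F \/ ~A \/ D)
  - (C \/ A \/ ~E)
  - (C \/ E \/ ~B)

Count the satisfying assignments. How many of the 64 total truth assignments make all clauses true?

Split on A, then B.
  A=1, B=1: remaining (C,D,E,F) ∈ {(1,0,0,0); (1,0,1,0); (1,1,0,0); (1,1,1,0)} — 4.
  A=1, B=0: C, E free; 3 ways for (D,F) × 2^2 = 12.
  A=0, B=1: E free; 3 ways for (C,D,F) × 2^1 = 6.
  A=0, B=0: D, F free; 3 ways for (C,E) × 2^2 = 12.
Total: 4 + 12 + 6 + 12 = 34.

34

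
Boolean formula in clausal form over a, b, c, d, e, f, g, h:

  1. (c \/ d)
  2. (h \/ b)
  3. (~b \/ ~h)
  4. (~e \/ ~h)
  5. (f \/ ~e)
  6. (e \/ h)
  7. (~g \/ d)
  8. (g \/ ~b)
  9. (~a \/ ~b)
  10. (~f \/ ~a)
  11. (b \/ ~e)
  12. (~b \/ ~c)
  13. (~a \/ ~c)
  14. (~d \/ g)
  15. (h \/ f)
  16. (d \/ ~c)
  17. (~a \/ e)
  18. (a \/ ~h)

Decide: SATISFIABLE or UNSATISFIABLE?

SATISFIABLE

Try a = False.
  then h is forced to False.
  then b is forced to True.
  then e is forced to True.
  then f is forced to True.
  then g is forced to True.
  then d is forced to True.
  then c is forced to False.
So a=0, b=1, c=0, d=1, e=1, f=1, g=1, h=0 is a satisfying assignment.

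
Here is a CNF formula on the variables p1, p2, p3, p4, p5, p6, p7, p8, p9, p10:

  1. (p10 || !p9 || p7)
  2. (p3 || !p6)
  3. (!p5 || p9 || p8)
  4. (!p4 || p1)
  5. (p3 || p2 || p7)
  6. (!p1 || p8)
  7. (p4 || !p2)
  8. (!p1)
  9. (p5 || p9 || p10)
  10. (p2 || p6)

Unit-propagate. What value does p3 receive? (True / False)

(!p1) is a unit clause: p1 = False.
(!p4 || p1) with p1 = False leaves only !p4, so p4 = False.
In (!p2 || p4), p4 is now false; !p2 must hold, so p2 = False.
In (p2 || p6), p2 is now false; p6 must hold, so p6 = True.
(p3 || !p6) with p6 = True leaves only p3, so p3 = True.

True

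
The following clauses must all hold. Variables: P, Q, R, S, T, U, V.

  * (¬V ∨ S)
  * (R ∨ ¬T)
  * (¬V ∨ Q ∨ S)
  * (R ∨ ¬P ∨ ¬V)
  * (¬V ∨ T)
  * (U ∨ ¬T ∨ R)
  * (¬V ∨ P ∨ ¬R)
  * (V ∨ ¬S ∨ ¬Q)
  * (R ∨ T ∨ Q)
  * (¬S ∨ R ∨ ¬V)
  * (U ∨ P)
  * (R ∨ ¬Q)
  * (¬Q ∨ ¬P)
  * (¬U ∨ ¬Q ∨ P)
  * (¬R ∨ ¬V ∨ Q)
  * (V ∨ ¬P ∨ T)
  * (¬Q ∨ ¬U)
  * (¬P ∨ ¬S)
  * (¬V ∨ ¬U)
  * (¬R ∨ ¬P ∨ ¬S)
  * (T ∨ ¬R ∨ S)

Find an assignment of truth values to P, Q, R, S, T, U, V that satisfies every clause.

P=False, Q=False, R=True, S=True, T=True, U=True, V=False

Set P = False and propagate.
  then U is forced to True.
  then Q is forced to False.
  then V is forced to False.
Try R = True.
The remaining clauses are satisfied by S = True, T = True.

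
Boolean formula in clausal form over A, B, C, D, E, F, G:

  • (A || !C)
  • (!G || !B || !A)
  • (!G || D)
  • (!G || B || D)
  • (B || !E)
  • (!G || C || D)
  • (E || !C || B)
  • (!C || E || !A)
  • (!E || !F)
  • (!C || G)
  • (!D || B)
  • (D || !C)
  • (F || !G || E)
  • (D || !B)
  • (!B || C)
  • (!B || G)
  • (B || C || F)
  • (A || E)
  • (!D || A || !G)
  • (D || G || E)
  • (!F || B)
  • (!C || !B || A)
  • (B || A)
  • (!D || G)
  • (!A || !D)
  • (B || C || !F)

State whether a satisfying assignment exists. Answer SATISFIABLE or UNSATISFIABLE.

UNSATISFIABLE

B = True:
  propagation gives D=True, C=True, A=True; an empty clause results — contradiction.
B = False:
  propagation gives E=False, C=False, D=False, G=False; an empty clause results — contradiction.
Every branch closes, so no satisfying assignment exists.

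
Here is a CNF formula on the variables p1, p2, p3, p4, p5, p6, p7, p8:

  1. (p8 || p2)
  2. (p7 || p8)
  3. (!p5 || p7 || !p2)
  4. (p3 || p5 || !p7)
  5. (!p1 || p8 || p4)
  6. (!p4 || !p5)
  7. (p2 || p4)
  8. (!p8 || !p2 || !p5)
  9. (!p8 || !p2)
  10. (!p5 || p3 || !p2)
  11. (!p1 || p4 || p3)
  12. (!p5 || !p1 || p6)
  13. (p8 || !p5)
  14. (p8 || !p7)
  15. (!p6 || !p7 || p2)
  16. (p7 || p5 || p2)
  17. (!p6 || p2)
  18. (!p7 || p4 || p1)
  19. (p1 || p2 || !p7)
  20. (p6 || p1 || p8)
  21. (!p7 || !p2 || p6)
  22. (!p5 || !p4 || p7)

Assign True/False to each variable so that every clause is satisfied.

p1=True  p2=False  p3=True  p4=True  p5=False  p6=False  p7=True  p8=True

Check each clause:
  1. (p2 || p8) — p8 is true.
  2. (p7 || p8) — p8 is true.
  3. (p7 || !p2 || !p5) — !p5 is true.
  4. (p5 || p3 || !p7) — p3 is true.
  5. (p4 || !p1 || p8) — p8 is true.
  6. (!p4 || !p5) — !p5 is true.
  7. (p2 || p4) — p4 is true.
  8. (!p8 || !p5 || !p2) — !p5 is true.
  9. (!p2 || !p8) — !p2 is true.
  10. (!p2 || !p5 || p3) — p3 is true.
  11. (!p1 || p4 || p3) — p3 is true.
  12. (!p5 || p6 || !p1) — !p5 is true.
  13. (p8 || !p5) — p8 is true.
  14. (p8 || !p7) — p8 is true.
  15. (p2 || !p6 || !p7) — !p6 is true.
  16. (p2 || p5 || p7) — p7 is true.
  17. (p2 || !p6) — !p6 is true.
  18. (p1 || !p7 || p4) — p1 is true.
  19. (p1 || !p7 || p2) — p1 is true.
  20. (p6 || p1 || p8) — p8 is true.
  21. (p6 || !p7 || !p2) — !p2 is true.
  22. (!p4 || p7 || !p5) — !p5 is true.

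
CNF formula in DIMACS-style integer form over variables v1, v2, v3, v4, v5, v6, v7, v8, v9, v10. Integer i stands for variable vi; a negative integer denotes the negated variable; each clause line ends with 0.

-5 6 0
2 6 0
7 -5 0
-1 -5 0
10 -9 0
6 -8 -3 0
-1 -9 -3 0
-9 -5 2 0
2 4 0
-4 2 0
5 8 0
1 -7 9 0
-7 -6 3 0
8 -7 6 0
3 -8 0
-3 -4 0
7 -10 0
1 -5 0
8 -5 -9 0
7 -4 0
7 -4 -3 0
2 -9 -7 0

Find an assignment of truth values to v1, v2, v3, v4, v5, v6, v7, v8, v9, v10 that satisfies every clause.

v1 = 1, v2 = 1, v3 = 1, v4 = 0, v5 = 0, v6 = 1, v7 = 0, v8 = 1, v9 = 0, v10 = 0

Pure literal: v2 appears only positively; assign v2 = True.
Try v1 = True.
  then v5 is forced to False.
  then v8 is forced to True.
  then v3 is forced to True.
  then v6 is forced to True.
  then v9 is forced to False.
  then v4 is forced to False.
For the remaining variables, v7 = False, v10 = False works.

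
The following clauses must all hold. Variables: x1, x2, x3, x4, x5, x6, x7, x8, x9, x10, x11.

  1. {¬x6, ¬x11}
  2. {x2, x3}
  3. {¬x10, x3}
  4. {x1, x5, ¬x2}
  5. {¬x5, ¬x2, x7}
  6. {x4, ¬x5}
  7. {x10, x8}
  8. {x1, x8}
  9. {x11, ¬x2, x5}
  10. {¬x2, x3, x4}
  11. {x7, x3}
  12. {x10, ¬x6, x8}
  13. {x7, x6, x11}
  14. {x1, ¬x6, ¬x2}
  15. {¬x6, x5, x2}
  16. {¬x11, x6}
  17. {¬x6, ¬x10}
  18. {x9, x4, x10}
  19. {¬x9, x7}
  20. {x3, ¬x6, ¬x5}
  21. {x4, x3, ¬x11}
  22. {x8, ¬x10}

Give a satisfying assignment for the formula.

x1=True, x2=True, x3=True, x4=True, x5=True, x6=False, x7=True, x8=True, x9=True, x10=True, x11=False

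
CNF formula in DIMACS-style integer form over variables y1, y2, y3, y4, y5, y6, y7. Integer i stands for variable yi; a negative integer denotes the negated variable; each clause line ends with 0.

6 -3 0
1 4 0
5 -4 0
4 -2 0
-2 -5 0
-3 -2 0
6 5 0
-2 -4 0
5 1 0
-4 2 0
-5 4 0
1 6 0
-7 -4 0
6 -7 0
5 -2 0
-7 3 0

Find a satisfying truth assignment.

y1 occurs only positively in the remaining clauses — set y1 = True.
Pure literal: y6 appears only positively; assign y6 = True.
Try y2 = False.
  then y4 is forced to False.
  then y5 is forced to False.
Set y3 = True and propagate.
y7 is now unconstrained; take y7 = False.

y1 = 1, y2 = 0, y3 = 1, y4 = 0, y5 = 0, y6 = 1, y7 = 0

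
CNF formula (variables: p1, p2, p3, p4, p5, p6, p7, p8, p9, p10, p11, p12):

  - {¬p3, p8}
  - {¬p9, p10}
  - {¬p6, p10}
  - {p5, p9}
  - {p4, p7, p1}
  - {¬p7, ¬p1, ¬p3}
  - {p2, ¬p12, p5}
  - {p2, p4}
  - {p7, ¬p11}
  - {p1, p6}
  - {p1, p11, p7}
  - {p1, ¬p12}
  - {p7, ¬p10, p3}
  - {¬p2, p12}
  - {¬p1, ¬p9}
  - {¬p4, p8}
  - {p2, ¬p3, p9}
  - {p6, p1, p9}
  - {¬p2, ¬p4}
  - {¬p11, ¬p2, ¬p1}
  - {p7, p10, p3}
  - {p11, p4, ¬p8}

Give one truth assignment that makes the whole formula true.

p5 occurs only positively in the remaining clauses — set p5 = True.
Branch on p1: take p1 = True.
  then p9 is forced to False.
The remaining clauses are satisfied by p2 = False, p3 = False, p4 = True, p6 = False, p7 = True, p8 = True, p10 = True, p11 = False, p12 = False.

p1=True, p2=False, p3=False, p4=True, p5=True, p6=False, p7=True, p8=True, p9=False, p10=True, p11=False, p12=False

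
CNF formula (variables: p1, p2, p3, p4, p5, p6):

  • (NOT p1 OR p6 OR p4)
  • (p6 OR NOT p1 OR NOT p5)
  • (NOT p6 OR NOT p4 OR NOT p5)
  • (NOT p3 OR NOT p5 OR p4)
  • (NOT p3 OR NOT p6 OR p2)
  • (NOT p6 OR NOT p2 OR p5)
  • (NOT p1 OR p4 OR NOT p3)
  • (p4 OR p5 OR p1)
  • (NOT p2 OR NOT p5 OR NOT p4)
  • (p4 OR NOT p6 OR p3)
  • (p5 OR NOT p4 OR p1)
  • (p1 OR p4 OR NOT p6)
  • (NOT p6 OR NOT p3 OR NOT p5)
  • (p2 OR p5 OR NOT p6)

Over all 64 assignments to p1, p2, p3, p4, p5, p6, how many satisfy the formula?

8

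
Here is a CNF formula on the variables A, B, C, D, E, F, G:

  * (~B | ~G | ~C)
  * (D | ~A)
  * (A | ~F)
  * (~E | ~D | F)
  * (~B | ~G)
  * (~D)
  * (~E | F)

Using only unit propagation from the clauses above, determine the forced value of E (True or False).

False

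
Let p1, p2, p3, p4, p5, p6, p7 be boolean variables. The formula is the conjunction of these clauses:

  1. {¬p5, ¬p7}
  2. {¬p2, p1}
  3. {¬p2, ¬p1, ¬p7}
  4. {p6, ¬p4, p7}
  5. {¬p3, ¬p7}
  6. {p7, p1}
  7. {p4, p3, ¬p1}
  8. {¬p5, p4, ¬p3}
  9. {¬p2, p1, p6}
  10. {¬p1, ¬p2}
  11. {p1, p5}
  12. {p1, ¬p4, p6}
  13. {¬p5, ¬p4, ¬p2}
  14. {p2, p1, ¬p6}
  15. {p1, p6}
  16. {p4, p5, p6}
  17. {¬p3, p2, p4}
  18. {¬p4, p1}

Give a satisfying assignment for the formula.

p1=T, p2=F, p3=T, p4=T, p5=F, p6=T, p7=F

Check each clause:
  1. {¬p7, ¬p5} — ¬p7 is true.
  2. {p1, ¬p2} — p1 is true.
  3. {¬p2, ¬p1, ¬p7} — ¬p7 is true.
  4. {p7, ¬p4, p6} — p6 is true.
  5. {¬p3, ¬p7} — ¬p7 is true.
  6. {p1, p7} — p1 is true.
  7. {¬p1, p3, p4} — p3 is true.
  8. {p4, ¬p5, ¬p3} — ¬p5 is true.
  9. {¬p2, p6, p1} — p1 is true.
  10. {¬p2, ¬p1} — ¬p2 is true.
  11. {p1, p5} — p1 is true.
  12. {p1, p6, ¬p4} — p1 is true.
  13. {¬p5, ¬p4, ¬p2} — ¬p5 is true.
  14. {p2, ¬p6, p1} — p1 is true.
  15. {p1, p6} — p1 is true.
  16. {p5, p4, p6} — p4 is true.
  17. {¬p3, p4, p2} — p4 is true.
  18. {p1, ¬p4} — p1 is true.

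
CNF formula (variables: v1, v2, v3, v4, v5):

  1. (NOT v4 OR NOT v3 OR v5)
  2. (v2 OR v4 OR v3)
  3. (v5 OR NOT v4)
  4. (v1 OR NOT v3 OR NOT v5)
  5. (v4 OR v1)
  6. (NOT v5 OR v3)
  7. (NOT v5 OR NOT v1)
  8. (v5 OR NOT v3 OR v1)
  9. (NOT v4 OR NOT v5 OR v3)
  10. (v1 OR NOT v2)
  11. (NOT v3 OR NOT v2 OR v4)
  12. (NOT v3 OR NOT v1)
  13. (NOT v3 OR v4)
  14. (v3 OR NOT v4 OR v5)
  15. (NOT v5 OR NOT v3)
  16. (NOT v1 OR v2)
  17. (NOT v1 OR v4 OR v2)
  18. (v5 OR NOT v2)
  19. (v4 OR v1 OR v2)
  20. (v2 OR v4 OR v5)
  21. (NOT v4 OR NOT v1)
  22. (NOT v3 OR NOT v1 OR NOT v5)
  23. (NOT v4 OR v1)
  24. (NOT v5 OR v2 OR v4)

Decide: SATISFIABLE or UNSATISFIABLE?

UNSATISFIABLE

v4 = True:
  propagation gives v5=True, v3=True; an empty clause results — contradiction.
v4 = False:
  propagation gives v1=True, v5=False, v3=False, v2=True; an empty clause results — contradiction.
Every branch closes, so no satisfying assignment exists.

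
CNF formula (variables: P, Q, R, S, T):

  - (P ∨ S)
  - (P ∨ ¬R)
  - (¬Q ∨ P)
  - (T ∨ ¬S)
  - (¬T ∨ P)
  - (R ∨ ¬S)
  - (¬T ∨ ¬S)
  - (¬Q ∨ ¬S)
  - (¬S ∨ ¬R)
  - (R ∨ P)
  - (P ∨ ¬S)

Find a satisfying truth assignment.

P occurs only positively in the remaining clauses — set P = True.
Q occurs only negated in the remaining clauses — set Q = False.
Branch on R: take R = False.
  then S is forced to False.
T is now unconstrained; take T = True.

P=True, Q=False, R=False, S=False, T=True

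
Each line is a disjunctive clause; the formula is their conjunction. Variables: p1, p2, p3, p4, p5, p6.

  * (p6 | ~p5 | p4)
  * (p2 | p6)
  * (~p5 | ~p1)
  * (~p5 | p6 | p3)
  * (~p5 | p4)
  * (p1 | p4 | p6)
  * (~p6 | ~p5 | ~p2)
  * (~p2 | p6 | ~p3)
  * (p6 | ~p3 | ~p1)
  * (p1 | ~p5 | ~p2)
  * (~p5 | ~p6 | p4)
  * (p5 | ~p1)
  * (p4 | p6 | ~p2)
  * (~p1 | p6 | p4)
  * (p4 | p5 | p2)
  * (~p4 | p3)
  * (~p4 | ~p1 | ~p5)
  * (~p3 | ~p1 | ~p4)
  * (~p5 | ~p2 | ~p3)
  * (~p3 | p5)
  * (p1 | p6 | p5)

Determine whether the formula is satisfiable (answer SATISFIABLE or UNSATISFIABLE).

Try p1 = False.
Try p2 = True.
  then p5 is forced to False.
  then p3 is forced to False.
  then p4 is forced to False.
  then p6 is forced to True.
So p1 = F, p2 = T, p3 = F, p4 = F, p5 = F, p6 = T is a satisfying assignment.

SATISFIABLE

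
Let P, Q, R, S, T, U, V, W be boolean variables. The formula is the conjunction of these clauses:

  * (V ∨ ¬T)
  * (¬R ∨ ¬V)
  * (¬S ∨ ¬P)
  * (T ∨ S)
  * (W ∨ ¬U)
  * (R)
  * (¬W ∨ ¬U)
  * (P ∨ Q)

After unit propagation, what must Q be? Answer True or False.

(R) is a unit clause: R = True.
(¬V ∨ ¬R): since R = True, the clause reduces to (¬V). V = False.
(¬T ∨ V): since V = False, the clause reduces to (¬T). T = False.
In (T ∨ S), T is now false; S must hold, so S = True.
From (¬P ∨ ¬S) and S = True: P = False.
(Q ∨ P) with P = False leaves only Q, so Q = True.

True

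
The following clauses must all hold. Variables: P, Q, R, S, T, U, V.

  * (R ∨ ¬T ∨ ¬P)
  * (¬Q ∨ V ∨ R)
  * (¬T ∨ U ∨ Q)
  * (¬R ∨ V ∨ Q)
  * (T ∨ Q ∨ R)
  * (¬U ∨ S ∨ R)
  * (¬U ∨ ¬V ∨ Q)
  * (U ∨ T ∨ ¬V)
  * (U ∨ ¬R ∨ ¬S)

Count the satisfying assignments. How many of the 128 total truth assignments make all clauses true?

28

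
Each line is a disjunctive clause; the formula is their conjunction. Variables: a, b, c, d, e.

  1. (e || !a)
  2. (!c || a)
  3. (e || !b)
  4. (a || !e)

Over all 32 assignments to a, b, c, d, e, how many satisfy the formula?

10

Split on a, then e.
  a=1, e=1: b, c, d free → 2^3 = 8.
  a=1, e=0: a clause becomes empty — 0.
  a=0, e=1: a clause becomes empty — 0.
  a=0, e=0: remaining (b,c,d) ∈ {(0,0,0); (0,0,1)} — 2.
Total: 8 + 0 + 0 + 2 = 10.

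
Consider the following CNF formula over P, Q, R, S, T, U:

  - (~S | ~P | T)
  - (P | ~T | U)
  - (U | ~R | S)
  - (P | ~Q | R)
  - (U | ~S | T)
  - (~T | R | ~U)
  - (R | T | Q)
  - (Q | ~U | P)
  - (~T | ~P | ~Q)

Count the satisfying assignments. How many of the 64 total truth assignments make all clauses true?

Split on T, then P.
  T=T, P=T: 5 of the 16 assignments to (Q,R,S,U) work.
  T=T, P=F: remaining (Q,R,S,U) ∈ {(T,T,F,T); (T,T,T,T)} — 2.
  T=F, P=T: remaining (Q,R,S,U) ∈ {(F,T,F,T); (T,F,F,F); (T,F,F,T); (T,T,F,T)} — 4.
  T=F, P=F: remaining (Q,R,S,U) ∈ {(T,T,F,T); (T,T,T,T)} — 2.
Total: 5 + 2 + 4 + 2 = 13.

13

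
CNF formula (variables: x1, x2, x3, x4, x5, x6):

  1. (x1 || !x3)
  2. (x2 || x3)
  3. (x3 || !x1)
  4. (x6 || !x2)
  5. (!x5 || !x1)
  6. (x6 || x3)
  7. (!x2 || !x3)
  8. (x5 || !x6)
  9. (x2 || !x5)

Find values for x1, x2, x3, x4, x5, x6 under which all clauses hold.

x1 = False, x2 = True, x3 = False, x4 = True, x5 = True, x6 = True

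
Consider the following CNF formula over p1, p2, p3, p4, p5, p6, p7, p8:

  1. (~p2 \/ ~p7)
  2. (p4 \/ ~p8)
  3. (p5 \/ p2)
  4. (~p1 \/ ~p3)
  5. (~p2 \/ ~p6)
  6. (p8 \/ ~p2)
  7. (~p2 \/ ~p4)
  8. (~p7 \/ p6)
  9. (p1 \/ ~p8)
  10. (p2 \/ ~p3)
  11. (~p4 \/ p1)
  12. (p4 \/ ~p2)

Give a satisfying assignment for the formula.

p3 occurs only negated in the remaining clauses — set p3 = False.
p5 occurs only positively in the remaining clauses — set p5 = True.
Set p1 = True and propagate.
The remaining clauses are satisfied by p2 = False, p4 = False, p6 = True, p7 = False, p8 = False.
Every clause has at least one true literal under this assignment.

p1=T, p2=F, p3=F, p4=F, p5=T, p6=T, p7=F, p8=F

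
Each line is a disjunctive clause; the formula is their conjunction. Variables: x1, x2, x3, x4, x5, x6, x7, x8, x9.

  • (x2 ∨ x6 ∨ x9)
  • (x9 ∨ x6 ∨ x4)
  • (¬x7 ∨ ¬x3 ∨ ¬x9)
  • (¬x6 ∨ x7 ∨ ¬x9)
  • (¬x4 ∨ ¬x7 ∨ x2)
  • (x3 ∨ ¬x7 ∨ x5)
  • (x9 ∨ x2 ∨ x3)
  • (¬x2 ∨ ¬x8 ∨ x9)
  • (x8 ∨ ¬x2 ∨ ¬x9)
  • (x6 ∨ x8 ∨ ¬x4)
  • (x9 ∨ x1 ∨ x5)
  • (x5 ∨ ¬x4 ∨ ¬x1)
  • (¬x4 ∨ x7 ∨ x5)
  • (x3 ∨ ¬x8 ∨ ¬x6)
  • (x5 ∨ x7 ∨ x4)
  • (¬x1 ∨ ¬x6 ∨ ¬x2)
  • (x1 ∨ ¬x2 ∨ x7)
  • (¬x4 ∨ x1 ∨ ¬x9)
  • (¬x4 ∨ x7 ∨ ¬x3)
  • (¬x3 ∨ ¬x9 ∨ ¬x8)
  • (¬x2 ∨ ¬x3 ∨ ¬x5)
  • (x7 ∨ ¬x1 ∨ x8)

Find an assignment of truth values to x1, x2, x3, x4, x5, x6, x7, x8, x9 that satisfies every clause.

x1=False, x2=False, x3=True, x4=False, x5=True, x6=True, x7=False, x8=False, x9=False

Set x1 = False and propagate.
For the remaining variables, x2 = False, x3 = True, x4 = False, x5 = True, x6 = True, x7 = False, x8 = False, x9 = False works.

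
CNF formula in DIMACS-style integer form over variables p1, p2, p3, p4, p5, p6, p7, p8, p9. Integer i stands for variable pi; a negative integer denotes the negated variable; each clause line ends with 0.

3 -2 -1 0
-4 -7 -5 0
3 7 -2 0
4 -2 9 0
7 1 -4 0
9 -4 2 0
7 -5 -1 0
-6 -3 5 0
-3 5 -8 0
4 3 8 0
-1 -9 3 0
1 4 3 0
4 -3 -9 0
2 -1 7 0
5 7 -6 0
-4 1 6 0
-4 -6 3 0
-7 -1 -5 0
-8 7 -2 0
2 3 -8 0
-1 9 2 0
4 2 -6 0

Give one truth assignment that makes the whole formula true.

p1=T  p2=T  p3=T  p4=T  p5=F  p6=F  p7=T  p8=F  p9=T

Try p1 = True.
Try p2 = True.
  then p3 is forced to True.
Branch on p4: take p4 = True.
The remaining clauses are satisfied by p5 = False, p6 = False, p7 = True, p8 = False, p9 = True.
Check each clause:
  1. (p3 || !p2 || !p1) — p3 is true.
  2. (!p7 || !p4 || !p5) — !p5 is true.
  3. (p7 || !p2 || p3) — p3 is true.
  4. (p9 || !p2 || p4) — p9 is true.
  5. (p1 || p7 || !p4) — p1 is true.
  6. (!p4 || p2 || p9) — p9 is true.
  7. (!p5 || !p1 || p7) — !p5 is true.
  8. (!p6 || p5 || !p3) — !p6 is true.
  9. (!p8 || p5 || !p3) — !p8 is true.
  10. (p3 || p4 || p8) — p3 is true.
  11. (!p9 || !p1 || p3) — p3 is true.
  12. (p4 || p3 || p1) — p1 is true.
  13. (!p9 || !p3 || p4) — p4 is true.
  14. (p2 || p7 || !p1) — p2 is true.
  15. (p7 || p5 || !p6) — !p6 is true.
  16. (p1 || p6 || !p4) — p1 is true.
  17. (!p6 || !p4 || p3) — !p6 is true.
  18. (!p5 || !p1 || !p7) — !p5 is true.
  19. (p7 || !p2 || !p8) — !p8 is true.
  20. (!p8 || p2 || p3) — !p8 is true.
  21. (!p1 || p2 || p9) — p9 is true.
  22. (p4 || p2 || !p6) — p2 is true.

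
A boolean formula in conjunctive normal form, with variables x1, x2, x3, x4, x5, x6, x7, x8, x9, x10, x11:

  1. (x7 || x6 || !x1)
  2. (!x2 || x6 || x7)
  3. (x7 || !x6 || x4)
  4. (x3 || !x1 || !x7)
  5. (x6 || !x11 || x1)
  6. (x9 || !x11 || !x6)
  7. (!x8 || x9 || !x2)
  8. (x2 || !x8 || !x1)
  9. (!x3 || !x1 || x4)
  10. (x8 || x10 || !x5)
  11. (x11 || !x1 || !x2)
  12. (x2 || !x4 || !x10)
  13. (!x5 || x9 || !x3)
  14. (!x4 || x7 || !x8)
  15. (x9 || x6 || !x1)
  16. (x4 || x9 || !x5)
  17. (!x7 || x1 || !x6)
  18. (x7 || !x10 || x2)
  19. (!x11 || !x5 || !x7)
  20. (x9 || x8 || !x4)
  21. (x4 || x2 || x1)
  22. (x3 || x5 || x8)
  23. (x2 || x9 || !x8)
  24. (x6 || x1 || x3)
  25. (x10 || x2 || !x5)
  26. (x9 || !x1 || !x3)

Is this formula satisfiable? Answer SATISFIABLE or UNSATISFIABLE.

Pure literal: x9 appears only positively; assign x9 = True.
Set x1 = True and propagate.
The remaining clauses are satisfied by x2 = True, x3 = False, x4 = True, x5 = True, x6 = True, x7 = False, x8 = False, x10 = True, x11 = True.
So x1=1, x2=1, x3=0, x4=1, x5=1, x6=1, x7=0, x8=0, x9=1, x10=1, x11=1 is a satisfying assignment.

SATISFIABLE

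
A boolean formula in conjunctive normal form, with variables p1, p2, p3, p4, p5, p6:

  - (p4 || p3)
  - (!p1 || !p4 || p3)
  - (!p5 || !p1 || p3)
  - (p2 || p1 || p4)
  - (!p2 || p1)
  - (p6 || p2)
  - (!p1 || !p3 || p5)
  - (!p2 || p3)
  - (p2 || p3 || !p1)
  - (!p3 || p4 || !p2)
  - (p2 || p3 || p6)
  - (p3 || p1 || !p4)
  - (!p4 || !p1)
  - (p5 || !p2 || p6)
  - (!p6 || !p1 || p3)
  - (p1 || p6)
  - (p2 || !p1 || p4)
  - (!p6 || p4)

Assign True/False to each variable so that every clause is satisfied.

p1 = 0, p2 = 0, p3 = 1, p4 = 1, p5 = 0, p6 = 1

Check each clause:
  1. (p3 || p4) — p3 is true.
  2. (p3 || !p4 || !p1) — p3 is true.
  3. (p3 || !p1 || !p5) — p3 is true.
  4. (p2 || p4 || p1) — p4 is true.
  5. (!p2 || p1) — !p2 is true.
  6. (p6 || p2) — p6 is true.
  7. (p5 || !p1 || !p3) — !p1 is true.
  8. (!p2 || p3) — p3 is true.
  9. (p2 || !p1 || p3) — p3 is true.
  10. (p4 || !p2 || !p3) — p4 is true.
  11. (p6 || p2 || p3) — p3 is true.
  12. (!p4 || p3 || p1) — p3 is true.
  13. (!p1 || !p4) — !p1 is true.
  14. (p6 || p5 || !p2) — !p2 is true.
  15. (!p1 || !p6 || p3) — p3 is true.
  16. (p1 || p6) — p6 is true.
  17. (p4 || !p1 || p2) — p4 is true.
  18. (p4 || !p6) — p4 is true.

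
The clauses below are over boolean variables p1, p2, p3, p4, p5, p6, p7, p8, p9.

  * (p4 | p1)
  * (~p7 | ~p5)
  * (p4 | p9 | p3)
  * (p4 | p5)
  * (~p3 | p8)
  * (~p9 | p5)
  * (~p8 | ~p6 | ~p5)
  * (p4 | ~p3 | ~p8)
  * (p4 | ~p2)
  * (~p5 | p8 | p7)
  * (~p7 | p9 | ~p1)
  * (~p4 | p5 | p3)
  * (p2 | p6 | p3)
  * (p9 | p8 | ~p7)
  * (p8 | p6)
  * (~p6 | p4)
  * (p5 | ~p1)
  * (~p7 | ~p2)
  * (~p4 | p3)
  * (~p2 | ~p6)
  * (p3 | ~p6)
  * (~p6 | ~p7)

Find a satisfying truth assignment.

p1 = False, p2 = False, p3 = True, p4 = True, p5 = True, p6 = False, p7 = False, p8 = True, p9 = True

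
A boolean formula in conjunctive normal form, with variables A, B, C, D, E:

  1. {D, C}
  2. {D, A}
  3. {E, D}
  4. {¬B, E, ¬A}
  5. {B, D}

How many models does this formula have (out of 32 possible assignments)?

15

Split on D, then A.
  D=T, A=T: C free; 3 ways for (B,E) × 2^1 = 6.
  D=T, A=F: B, C, E free → 2^3 = 8.
  D=F, A=T: remaining (B,C,E) ∈ {(T,T,T)} — 1.
  D=F, A=F: a clause becomes empty — 0.
Total: 6 + 8 + 1 + 0 = 15.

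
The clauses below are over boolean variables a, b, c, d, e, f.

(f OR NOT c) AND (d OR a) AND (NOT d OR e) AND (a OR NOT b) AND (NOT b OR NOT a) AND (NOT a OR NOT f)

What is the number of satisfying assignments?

The models are:
  a=0 b=0 c=0 d=1 e=1 f=0
  a=0 b=0 c=0 d=1 e=1 f=1
  a=0 b=0 c=1 d=1 e=1 f=1
  a=1 b=0 c=0 d=0 e=0 f=0
  a=1 b=0 c=0 d=0 e=1 f=0
  a=1 b=0 c=0 d=1 e=1 f=0
Count: 6.

6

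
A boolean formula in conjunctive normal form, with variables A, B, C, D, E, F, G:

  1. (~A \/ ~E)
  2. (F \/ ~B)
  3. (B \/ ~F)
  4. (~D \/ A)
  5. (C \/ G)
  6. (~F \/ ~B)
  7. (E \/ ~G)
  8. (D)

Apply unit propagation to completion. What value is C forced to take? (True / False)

True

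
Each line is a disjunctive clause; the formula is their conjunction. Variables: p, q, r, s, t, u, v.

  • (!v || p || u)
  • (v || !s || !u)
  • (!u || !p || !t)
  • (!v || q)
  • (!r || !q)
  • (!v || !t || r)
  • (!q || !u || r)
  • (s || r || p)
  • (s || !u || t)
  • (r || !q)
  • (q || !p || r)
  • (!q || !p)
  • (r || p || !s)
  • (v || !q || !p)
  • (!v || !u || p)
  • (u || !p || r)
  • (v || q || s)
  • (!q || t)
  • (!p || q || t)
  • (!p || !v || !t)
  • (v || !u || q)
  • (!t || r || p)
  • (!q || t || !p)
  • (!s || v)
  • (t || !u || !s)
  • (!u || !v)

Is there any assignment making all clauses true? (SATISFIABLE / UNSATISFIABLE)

UNSATISFIABLE

p = True:
  propagation gives q=False, v=False, r=True, s=True; an empty clause results — contradiction.
p = False:
  v = True:
    propagation gives u=True; an empty clause results — contradiction.
  v = False:
    propagation gives s=False, r=True, q=False; an empty clause results — contradiction.
Every branch closes, so no satisfying assignment exists.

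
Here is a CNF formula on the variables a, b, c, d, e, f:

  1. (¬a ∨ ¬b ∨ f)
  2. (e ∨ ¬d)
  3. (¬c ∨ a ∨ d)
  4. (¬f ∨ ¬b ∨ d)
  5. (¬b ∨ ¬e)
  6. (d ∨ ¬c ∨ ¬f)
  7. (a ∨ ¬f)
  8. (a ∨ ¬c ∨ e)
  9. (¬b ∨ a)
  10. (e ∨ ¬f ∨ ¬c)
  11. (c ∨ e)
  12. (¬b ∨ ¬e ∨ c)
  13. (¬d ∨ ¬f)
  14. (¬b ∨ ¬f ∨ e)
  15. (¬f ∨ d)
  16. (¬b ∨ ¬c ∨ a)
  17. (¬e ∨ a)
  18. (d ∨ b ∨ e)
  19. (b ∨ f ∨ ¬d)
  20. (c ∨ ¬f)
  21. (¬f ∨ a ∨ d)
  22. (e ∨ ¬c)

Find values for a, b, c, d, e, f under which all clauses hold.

a = True, b = False, c = True, d = False, e = True, f = False

Branch on a: take a = True.
Branch on b: take b = False.
The remaining clauses are satisfied by c = True, d = False, e = True, f = False.
Every clause has at least one true literal under this assignment.
Check each clause:
  1. (f ∨ ¬b ∨ ¬a) — ¬b is true.
  2. (e ∨ ¬d) — ¬d is true.
  3. (¬c ∨ d ∨ a) — a is true.
  4. (¬f ∨ d ∨ ¬b) — ¬f is true.
  5. (¬b ∨ ¬e) — ¬b is true.
  6. (¬c ∨ ¬f ∨ d) — ¬f is true.
  7. (a ∨ ¬f) — a is true.
  8. (a ∨ ¬c ∨ e) — a is true.
  9. (a ∨ ¬b) — a is true.
  10. (¬f ∨ e ∨ ¬c) — ¬f is true.
  11. (e ∨ c) — c is true.
  12. (¬e ∨ c ∨ ¬b) — c is true.
  13. (¬d ∨ ¬f) — ¬f is true.
  14. (e ∨ ¬f ∨ ¬b) — ¬f is true.
  15. (d ∨ ¬f) — ¬f is true.
  16. (¬b ∨ ¬c ∨ a) — a is true.
  17. (a ∨ ¬e) — a is true.
  18. (b ∨ e ∨ d) — e is true.
  19. (b ∨ ¬d ∨ f) — ¬d is true.
  20. (¬f ∨ c) — ¬f is true.
  21. (¬f ∨ d ∨ a) — a is true.
  22. (e ∨ ¬c) — e is true.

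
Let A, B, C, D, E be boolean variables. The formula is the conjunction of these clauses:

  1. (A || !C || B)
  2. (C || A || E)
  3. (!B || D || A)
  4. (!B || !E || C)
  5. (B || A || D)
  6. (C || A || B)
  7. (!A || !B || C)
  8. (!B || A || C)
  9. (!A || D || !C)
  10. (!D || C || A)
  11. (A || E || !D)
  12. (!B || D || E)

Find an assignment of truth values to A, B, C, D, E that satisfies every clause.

Set A = True and propagate.
For the remaining variables, B = False, C = False, D = False, E = False works.
Every clause has at least one true literal under this assignment.

A = T, B = F, C = F, D = F, E = F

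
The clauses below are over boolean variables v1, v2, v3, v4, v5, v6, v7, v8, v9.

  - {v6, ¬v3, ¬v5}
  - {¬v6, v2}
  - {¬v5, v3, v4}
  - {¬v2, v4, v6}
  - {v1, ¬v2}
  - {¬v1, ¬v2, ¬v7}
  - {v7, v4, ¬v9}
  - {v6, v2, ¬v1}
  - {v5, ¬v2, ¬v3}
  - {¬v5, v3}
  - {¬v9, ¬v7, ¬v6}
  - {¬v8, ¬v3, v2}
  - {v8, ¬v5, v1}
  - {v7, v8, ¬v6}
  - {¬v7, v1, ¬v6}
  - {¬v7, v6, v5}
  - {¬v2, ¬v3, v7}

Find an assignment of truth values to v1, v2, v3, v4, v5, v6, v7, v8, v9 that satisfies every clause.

v1 = T  v2 = T  v3 = F  v4 = T  v5 = F  v6 = F  v7 = F  v8 = F  v9 = T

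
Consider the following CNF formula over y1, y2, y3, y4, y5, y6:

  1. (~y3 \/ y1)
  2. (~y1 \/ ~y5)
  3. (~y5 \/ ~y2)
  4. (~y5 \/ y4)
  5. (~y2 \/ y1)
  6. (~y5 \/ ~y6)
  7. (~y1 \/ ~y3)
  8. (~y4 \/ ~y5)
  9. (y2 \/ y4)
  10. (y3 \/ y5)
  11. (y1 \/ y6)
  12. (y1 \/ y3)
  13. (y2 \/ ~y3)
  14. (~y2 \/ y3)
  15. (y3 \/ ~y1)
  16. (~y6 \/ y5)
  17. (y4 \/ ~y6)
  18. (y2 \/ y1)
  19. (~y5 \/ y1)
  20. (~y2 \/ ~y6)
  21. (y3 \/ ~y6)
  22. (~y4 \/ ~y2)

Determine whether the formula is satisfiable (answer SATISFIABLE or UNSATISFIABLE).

y1 = True:
  propagation gives y5=False, y3=False; an empty clause results — contradiction.
y1 = False:
  propagation gives y3=False; an empty clause results — contradiction.
Every branch closes, so no satisfying assignment exists.

UNSATISFIABLE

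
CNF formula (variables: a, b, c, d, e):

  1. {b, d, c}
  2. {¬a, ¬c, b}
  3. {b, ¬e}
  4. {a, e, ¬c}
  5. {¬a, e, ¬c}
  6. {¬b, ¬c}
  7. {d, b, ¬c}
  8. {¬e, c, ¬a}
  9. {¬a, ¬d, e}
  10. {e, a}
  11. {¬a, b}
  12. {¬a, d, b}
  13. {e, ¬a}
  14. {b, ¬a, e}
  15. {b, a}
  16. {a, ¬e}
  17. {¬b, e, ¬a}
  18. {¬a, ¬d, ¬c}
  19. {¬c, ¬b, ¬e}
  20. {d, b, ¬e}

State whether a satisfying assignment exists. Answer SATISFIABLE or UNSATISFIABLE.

UNSATISFIABLE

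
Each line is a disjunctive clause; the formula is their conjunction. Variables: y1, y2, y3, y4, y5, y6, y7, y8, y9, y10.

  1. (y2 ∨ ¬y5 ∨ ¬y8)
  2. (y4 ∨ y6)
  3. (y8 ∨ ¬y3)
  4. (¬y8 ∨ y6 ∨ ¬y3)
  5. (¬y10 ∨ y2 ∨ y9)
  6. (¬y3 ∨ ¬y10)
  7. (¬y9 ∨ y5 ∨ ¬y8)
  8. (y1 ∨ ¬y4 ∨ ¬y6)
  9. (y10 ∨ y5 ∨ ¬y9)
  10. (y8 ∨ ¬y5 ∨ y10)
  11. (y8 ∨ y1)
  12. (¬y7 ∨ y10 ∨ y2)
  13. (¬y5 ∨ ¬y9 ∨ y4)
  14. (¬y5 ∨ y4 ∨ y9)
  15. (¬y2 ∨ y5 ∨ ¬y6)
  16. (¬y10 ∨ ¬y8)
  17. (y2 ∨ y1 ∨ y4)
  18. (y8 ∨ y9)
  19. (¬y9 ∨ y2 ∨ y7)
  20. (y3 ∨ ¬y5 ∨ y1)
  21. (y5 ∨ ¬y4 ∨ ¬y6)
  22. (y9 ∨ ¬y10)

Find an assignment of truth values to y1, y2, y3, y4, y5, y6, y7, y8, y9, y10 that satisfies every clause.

y1=True, y2=True, y3=False, y4=True, y5=False, y6=False, y7=True, y8=False, y9=True, y10=True

Check each clause:
  1. (¬y5 ∨ y2 ∨ ¬y8) — ¬y8 is true.
  2. (y4 ∨ y6) — y4 is true.
  3. (¬y3 ∨ y8) — ¬y3 is true.
  4. (¬y3 ∨ y6 ∨ ¬y8) — ¬y8 is true.
  5. (y2 ∨ y9 ∨ ¬y10) — y9 is true.
  6. (¬y10 ∨ ¬y3) — ¬y3 is true.
  7. (y5 ∨ ¬y8 ∨ ¬y9) — ¬y8 is true.
  8. (¬y6 ∨ ¬y4 ∨ y1) — y1 is true.
  9. (y10 ∨ y5 ∨ ¬y9) — y10 is true.
  10. (y8 ∨ ¬y5 ∨ y10) — y10 is true.
  11. (y8 ∨ y1) — y1 is true.
  12. (y10 ∨ y2 ∨ ¬y7) — y2 is true.
  13. (¬y9 ∨ ¬y5 ∨ y4) — ¬y5 is true.
  14. (y4 ∨ ¬y5 ∨ y9) — y9 is true.
  15. (¬y2 ∨ ¬y6 ∨ y5) — ¬y6 is true.
  16. (¬y8 ∨ ¬y10) — ¬y8 is true.
  17. (y4 ∨ y1 ∨ y2) — y1 is true.
  18. (y9 ∨ y8) — y9 is true.
  19. (y2 ∨ ¬y9 ∨ y7) — y2 is true.
  20. (y3 ∨ y1 ∨ ¬y5) — y1 is true.
  21. (¬y4 ∨ ¬y6 ∨ y5) — ¬y6 is true.
  22. (¬y10 ∨ y9) — y9 is true.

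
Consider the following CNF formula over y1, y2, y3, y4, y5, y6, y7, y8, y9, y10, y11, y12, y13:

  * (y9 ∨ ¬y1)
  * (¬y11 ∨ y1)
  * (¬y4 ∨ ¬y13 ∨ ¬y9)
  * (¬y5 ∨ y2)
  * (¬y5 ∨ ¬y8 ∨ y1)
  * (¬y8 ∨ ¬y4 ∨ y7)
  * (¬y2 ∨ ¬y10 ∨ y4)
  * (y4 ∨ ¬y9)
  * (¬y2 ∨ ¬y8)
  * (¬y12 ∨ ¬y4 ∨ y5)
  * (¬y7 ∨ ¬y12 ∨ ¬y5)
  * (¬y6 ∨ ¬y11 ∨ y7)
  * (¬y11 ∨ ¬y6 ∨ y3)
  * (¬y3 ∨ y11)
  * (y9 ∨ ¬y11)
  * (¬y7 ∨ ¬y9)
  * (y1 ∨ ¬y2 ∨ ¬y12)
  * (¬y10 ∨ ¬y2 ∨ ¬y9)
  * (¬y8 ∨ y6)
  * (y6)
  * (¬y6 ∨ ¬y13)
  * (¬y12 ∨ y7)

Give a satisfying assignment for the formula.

y1 = F, y2 = F, y3 = F, y4 = T, y5 = F, y6 = T, y7 = T, y8 = F, y9 = F, y10 = T, y11 = F, y12 = F, y13 = F

(y6) is a unit clause, so y6 = True.
Unit propagation: (¬y13) forces y13 = False.
y8 occurs only negated in the remaining clauses — set y8 = False.
Pure literal: y12 appears only negated; assign y12 = False.
Try y1 = False.
  then y11 is forced to False.
  then y3 is forced to False.
Try y2 = False.
  then y5 is forced to False.
Try y4 = True.
For the remaining variables, y7 = True, y9 = False, y10 = True works.
Every clause has at least one true literal under this assignment.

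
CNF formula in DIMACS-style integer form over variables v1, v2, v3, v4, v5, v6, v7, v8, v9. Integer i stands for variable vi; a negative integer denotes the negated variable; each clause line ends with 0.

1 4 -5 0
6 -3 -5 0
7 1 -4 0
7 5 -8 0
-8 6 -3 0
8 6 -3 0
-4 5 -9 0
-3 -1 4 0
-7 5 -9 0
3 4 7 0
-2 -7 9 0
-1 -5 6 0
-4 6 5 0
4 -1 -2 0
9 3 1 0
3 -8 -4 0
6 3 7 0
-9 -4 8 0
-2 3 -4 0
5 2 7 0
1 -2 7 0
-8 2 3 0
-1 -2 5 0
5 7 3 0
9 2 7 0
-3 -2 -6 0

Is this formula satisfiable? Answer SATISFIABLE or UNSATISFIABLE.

SATISFIABLE

Branch on v1: take v1 = False.
The remaining clauses are satisfied by v2 = False, v3 = True, v4 = True, v5 = True, v6 = True, v7 = True, v8 = False, v9 = False.
Every clause has at least one true literal under this assignment.
So v1 = 0, v2 = 0, v3 = 1, v4 = 1, v5 = 1, v6 = 1, v7 = 1, v8 = 0, v9 = 0 is a satisfying assignment.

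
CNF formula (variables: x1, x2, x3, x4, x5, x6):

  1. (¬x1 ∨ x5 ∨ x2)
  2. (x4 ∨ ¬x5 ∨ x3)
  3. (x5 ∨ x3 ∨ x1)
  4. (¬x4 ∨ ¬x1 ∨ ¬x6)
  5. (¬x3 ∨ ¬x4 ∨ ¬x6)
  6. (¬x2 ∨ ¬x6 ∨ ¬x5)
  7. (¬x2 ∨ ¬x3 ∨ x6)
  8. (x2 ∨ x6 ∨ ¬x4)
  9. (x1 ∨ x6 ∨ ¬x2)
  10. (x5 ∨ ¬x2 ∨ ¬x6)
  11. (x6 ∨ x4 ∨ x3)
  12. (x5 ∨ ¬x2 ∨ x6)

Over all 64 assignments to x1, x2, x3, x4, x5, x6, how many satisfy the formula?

Case analysis on x6 and x2:
  x6=1, x2=1: a clause becomes empty — 0.
  x6=1, x2=0: remaining (x1,x3,x4,x5) ∈ {(0,0,1,1); (0,1,0,0); (0,1,0,1); (1,1,0,1)} — 4.
  x6=0, x2=1: remaining (x1,x3,x4,x5) ∈ {(1,0,1,1)} — 1.
  x6=0, x2=0: remaining (x1,x3,x4,x5) ∈ {(0,1,0,0); (0,1,0,1); (1,1,0,1)} — 3.
Total: 0 + 4 + 1 + 3 = 8.

8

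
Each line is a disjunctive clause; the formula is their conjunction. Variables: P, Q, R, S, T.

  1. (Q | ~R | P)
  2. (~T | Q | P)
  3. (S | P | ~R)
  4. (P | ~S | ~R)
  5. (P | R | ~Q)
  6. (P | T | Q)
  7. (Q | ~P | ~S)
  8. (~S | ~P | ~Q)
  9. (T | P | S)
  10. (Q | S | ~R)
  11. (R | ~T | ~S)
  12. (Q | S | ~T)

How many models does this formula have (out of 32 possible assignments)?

5

Satisfying assignments:
  P=1 Q=0 R=0 S=0 T=0
  P=1 Q=1 R=0 S=0 T=0
  P=1 Q=1 R=0 S=0 T=1
  P=1 Q=1 R=1 S=0 T=0
  P=1 Q=1 R=1 S=0 T=1
That's 5 in total.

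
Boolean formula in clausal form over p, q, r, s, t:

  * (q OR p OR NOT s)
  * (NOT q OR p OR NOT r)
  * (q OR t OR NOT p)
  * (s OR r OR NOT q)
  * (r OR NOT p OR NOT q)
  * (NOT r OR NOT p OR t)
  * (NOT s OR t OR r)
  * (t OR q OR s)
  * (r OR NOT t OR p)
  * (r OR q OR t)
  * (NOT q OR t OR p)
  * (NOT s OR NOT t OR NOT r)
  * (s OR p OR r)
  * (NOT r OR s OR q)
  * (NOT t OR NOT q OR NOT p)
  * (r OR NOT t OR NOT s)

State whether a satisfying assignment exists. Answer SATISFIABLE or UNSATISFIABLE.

SATISFIABLE

Set p = True and propagate.
Branch on q: take q = False.
  then t is forced to True.
The remaining clauses are satisfied by r = False, s = False.
So p=T, q=F, r=F, s=F, t=T is a satisfying assignment.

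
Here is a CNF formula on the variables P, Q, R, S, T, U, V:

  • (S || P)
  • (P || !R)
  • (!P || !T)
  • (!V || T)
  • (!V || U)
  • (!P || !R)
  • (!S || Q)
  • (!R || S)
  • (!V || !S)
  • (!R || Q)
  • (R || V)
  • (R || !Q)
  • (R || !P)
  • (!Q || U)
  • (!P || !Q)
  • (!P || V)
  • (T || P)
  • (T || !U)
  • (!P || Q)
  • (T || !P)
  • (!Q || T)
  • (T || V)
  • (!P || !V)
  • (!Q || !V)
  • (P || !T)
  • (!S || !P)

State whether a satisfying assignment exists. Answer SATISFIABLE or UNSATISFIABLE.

P = True:
  propagation gives T=False; an empty clause results — contradiction.
P = False:
  propagation gives S=True, R=False, Q=True; an empty clause results — contradiction.
Every branch closes, so no satisfying assignment exists.

UNSATISFIABLE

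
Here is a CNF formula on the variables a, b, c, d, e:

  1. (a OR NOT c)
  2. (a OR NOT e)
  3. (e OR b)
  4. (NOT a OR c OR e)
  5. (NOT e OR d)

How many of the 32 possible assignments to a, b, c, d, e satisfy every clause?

Satisfying assignments:
  a=0 b=1 c=0 d=0 e=0
  a=0 b=1 c=0 d=1 e=0
  a=1 b=0 c=0 d=1 e=1
  a=1 b=0 c=1 d=1 e=1
  a=1 b=1 c=0 d=1 e=1
  a=1 b=1 c=1 d=0 e=0
  a=1 b=1 c=1 d=1 e=0
  a=1 b=1 c=1 d=1 e=1
Count: 8.

8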